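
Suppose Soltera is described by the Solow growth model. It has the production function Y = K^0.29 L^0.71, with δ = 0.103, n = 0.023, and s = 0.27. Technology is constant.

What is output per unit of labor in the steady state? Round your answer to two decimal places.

In steady state, investment equals break-even investment: s·k^α = (n + δ)·k.
Rearranging, k^(1−α) = s / (n + δ).
k^0.71 = 0.27 / (0.023 + 0.103) = 0.27 / 0.126 = 2.1429
k* = 2.1429^(1/0.71) ≈ 2.9255
y* = (k*)^α = 2.9255^0.29 ≈ 1.3652

y* = 1.37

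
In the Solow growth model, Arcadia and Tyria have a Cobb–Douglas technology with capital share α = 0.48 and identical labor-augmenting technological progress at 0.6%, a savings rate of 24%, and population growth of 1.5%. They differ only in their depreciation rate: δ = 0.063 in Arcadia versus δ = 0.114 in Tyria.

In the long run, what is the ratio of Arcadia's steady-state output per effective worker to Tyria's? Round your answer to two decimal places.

Steady-state y* = [s/(n + g + δ)]^(α/(1−α)), so the ratio is [ (s_A/(n + g + δ)_A) / (s_T/(n + g + δ)_T) ]^0.9231.
s_A/(n + g + δ)_A = 0.24/0.084 = 2.8571; s_T/(n + g + δ)_T = 0.24/0.135 = 1.7778.
Ratio = (2.8571/1.7778)^0.9231 = 1.6071^0.9231 ≈ 1.5495

y*_A / y*_T ≈ 1.55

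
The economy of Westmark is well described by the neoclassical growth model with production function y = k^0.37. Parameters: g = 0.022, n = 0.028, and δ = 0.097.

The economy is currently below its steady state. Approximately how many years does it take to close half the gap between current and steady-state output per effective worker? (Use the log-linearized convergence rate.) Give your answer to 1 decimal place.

half-life ≈ 7.5 years

Near the steady state the convergence rate is λ = (1 − α)(n + g + δ).
λ = (1 − 0.37) × 0.147 = 0.63 × 0.147 = 0.09261
Half-life = ln 2 / λ = 0.6931 / 0.09261 ≈ 7.48 years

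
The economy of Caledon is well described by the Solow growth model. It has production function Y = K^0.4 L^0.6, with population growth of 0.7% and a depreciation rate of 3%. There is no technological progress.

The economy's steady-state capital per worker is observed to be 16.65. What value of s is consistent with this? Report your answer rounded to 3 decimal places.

In steady state, investment equals break-even investment: s·k^α = (n + δ)·k.
So s / (n + δ) = (k*)^(1−α) = 16.65^0.6 = 5.4057.
Therefore s = 5.4057 × (n + δ) = 5.4057 × 0.037 = 0.2000.

s ≈ 0.200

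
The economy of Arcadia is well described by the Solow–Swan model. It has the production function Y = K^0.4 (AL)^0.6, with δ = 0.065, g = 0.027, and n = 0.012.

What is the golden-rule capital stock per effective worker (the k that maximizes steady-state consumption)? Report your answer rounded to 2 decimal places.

k_gold ≈ 9.44

The golden rule sets f'(k) = n + g + δ, i.e. α·k^(α−1) = n + g + δ.
So k^(1−α) = α / (n + g + δ) = 0.4 / 0.104 = 3.8462.
k_gold = 3.8462^(1/0.6) ≈ 9.4418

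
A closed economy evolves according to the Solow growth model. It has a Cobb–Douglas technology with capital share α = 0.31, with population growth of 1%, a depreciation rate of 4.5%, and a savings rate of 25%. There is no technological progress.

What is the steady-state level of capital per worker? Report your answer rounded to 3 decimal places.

At the steady state, Δk = 0, so s·k^α = (n + δ)·k.
Rearranging, k^(1−α) = s / (n + δ).
k^0.69 = 0.25 / (0.010 + 0.045) = 0.25 / 0.055 = 4.5455
k* = 4.5455^(1/0.69) ≈ 8.9746

k* = 8.975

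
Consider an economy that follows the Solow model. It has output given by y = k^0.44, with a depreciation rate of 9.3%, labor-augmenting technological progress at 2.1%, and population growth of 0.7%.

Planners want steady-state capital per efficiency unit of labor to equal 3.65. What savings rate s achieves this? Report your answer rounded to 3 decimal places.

s ≈ 0.250

Steady state requires s·f(k) = (n + g + δ)·k, i.e. s·k^α = (n + g + δ)·k.
So s / (n + g + δ) = (k*)^(1−α) = 3.65^0.56 = 2.0648.
Therefore s = 2.0648 × (n + g + δ) = 2.0648 × 0.121 = 0.2498.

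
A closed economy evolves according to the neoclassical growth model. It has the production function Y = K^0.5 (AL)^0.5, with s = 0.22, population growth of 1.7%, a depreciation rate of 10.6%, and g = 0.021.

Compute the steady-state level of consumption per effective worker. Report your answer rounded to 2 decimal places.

In steady state, investment equals break-even investment: s·k^α = (n + g + δ)·k.
Dividing both sides by k: k^(1−α) = s / (n + g + δ).
k^0.5 = 0.22 / (0.017 + 0.021 + 0.106) = 0.22 / 0.144 = 1.5278
k* = 1.5278^(1/0.5) ≈ 2.3342
y* = (k*)^α = 2.3342^0.5 ≈ 1.5278
c* = (1 − s)·y* = (1 − 0.22) × 1.5278 ≈ 1.1917

c* ≈ 1.19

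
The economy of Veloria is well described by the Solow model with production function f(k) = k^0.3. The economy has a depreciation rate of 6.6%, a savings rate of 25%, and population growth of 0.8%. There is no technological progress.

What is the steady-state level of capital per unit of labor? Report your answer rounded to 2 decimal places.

At the steady state, Δk = 0, so s·k^α = (n + δ)·k.
Dividing both sides by k: k^(1−α) = s / (n + δ).
k^0.7 = 0.25 / (0.008 + 0.066) = 0.25 / 0.074 = 3.3784
k* = 3.3784^(1/0.7) ≈ 5.6925

k* ≈ 5.69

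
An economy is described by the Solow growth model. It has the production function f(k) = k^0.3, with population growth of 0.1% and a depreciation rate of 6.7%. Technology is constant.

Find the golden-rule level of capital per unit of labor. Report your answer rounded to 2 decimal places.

k_gold ≈ 8.33

The golden rule sets f'(k) = n + δ, i.e. α·k^(α−1) = n + δ.
So k^(1−α) = α / (n + δ) = 0.3 / 0.068 = 4.4118.
k_gold = 4.4118^(1/0.7) ≈ 8.3345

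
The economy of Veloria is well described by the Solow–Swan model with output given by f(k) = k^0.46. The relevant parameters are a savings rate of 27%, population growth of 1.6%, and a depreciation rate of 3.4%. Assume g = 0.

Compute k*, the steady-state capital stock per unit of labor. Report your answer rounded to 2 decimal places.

k* = 22.71

Steady state requires s·f(k) = (n + δ)·k, i.e. s·k^α = (n + δ)·k.
Rearranging, k^(1−α) = s / (n + δ).
k^0.54 = 0.27 / (0.016 + 0.034) = 0.27 / 0.050 = 5.4000
k* = 5.4000^(1/0.54) ≈ 22.7135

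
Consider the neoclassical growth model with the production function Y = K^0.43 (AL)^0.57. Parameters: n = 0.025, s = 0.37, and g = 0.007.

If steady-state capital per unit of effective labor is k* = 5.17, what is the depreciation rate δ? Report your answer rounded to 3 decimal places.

In steady state, investment equals break-even investment: s·k^α = (n + g + δ)·k.
So s / (n + g + δ) = (k*)^(1−α) = 5.17^0.57 = 2.5509.
Therefore n + g + δ = s / 2.5509 = 0.37 / 2.5509 = 0.1450, so δ = 0.1450 − 0.032 = 0.1130.

δ ≈ 0.113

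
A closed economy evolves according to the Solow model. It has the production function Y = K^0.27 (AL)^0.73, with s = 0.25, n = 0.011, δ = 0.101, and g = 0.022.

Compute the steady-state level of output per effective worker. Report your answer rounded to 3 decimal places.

y* = 1.259

At the steady state, Δk = 0, so s·k^α = (n + g + δ)·k.
Rearranging, k^(1−α) = s / (n + g + δ).
k^0.73 = 0.25 / (0.011 + 0.022 + 0.101) = 0.25 / 0.134 = 1.8657
k* = 1.8657^(1/0.73) ≈ 2.3497
y* = (k*)^α = 2.3497^0.27 ≈ 1.2594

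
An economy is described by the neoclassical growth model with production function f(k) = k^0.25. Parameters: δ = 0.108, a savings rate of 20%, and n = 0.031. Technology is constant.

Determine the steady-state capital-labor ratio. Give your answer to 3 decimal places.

k* ≈ 1.624

In steady state, investment equals break-even investment: s·k^α = (n + δ)·k.
Dividing both sides by k: k^(1−α) = s / (n + δ).
k^0.75 = 0.20 / (0.031 + 0.108) = 0.20 / 0.139 = 1.4388
k* = 1.4388^(1/0.75) ≈ 1.6243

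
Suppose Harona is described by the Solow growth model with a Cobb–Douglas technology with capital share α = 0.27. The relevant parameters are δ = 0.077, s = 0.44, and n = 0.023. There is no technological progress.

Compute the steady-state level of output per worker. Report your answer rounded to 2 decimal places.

Steady state requires s·f(k) = (n + δ)·k, i.e. s·k^α = (n + δ)·k.
Dividing both sides by k: k^(1−α) = s / (n + δ).
k^0.73 = 0.44 / (0.023 + 0.077) = 0.44 / 0.100 = 4.4000
k* = 4.4000^(1/0.73) ≈ 7.6110
y* = (k*)^α = 7.6110^0.27 ≈ 1.7298

y* = 1.73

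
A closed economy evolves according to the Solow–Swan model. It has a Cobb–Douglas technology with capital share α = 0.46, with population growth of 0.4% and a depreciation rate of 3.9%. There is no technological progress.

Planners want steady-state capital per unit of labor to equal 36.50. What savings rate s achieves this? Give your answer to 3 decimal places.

At the steady state, Δk = 0, so s·k^α = (n + δ)·k.
So s / (n + δ) = (k*)^(1−α) = 36.50^0.54 = 6.9765.
Therefore s = 6.9765 × (n + δ) = 6.9765 × 0.043 = 0.3000.

s ≈ 0.300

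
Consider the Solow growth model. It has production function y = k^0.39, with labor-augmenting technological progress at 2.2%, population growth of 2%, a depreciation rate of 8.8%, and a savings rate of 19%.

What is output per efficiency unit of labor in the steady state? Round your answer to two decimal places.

y* ≈ 1.27

At the steady state, Δk = 0, so s·k^α = (n + g + δ)·k.
Dividing both sides by k: k^(1−α) = s / (n + g + δ).
k^0.61 = 0.19 / (0.020 + 0.022 + 0.088) = 0.19 / 0.130 = 1.4615
k* = 1.4615^(1/0.61) ≈ 1.8628
y* = (k*)^α = 1.8628^0.39 ≈ 1.2746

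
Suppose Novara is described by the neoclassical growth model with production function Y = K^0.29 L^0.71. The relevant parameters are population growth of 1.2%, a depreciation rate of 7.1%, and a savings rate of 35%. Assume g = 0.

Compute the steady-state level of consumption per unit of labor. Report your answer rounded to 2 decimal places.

Steady state requires s·f(k) = (n + δ)·k, i.e. s·k^α = (n + δ)·k.
Rearranging, k^(1−α) = s / (n + δ).
k^0.71 = 0.35 / (0.012 + 0.071) = 0.35 / 0.083 = 4.2169
k* = 4.2169^(1/0.71) ≈ 7.5905
y* = (k*)^α = 7.5905^0.29 ≈ 1.8000
c* = (1 − s)·y* = (1 − 0.35) × 1.8000 ≈ 1.1700

c* ≈ 1.17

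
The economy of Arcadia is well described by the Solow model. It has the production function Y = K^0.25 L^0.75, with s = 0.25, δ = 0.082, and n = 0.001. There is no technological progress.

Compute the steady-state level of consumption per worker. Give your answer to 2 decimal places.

At the steady state, Δk = 0, so s·k^α = (n + δ)·k.
Dividing both sides by k: k^(1−α) = s / (n + δ).
k^0.75 = 0.25 / (0.001 + 0.082) = 0.25 / 0.083 = 3.0120
k* = 3.0120^(1/0.75) ≈ 4.3498
y* = (k*)^α = 4.3498^0.25 ≈ 1.4442
c* = (1 − s)·y* = (1 − 0.25) × 1.4442 ≈ 1.0832

c* ≈ 1.08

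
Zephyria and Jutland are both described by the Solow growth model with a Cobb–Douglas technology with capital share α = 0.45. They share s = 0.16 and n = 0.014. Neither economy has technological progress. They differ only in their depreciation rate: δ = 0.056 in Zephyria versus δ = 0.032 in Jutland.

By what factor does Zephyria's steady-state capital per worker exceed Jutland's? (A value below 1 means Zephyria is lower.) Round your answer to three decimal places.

Steady-state k* = [s/(n + δ)]^(1/(1−α)), so the ratio is [ (s_Z/(n + δ)_Z) / (s_J/(n + δ)_J) ]^1.8182.
s_Z/(n + δ)_Z = 0.16/0.070 = 2.2857; s_J/(n + δ)_J = 0.16/0.046 = 3.4783.
Ratio = (2.2857/3.4783)^1.8182 = 0.6571^1.8182 ≈ 0.4660

ratio ≈ 0.466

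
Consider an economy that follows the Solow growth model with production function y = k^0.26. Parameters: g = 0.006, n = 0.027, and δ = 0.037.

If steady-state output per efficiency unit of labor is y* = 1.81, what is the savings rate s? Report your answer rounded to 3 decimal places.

At the steady state, Δk = 0, so s·k^α = (n + g + δ)·k.
Since y* = [s/(n + g + δ)]^(α/(1−α)), we have s/(n + g + δ) = (y*)^((1−α)/α) = 1.81^2.8462 = 5.4126.
Therefore s = 5.4126 × (n + g + δ) = 5.4126 × 0.070 = 0.3789.

s ≈ 0.379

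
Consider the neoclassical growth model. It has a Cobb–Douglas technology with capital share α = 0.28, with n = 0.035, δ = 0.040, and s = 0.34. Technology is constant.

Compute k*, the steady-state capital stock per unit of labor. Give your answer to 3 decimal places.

In steady state, investment equals break-even investment: s·k^α = (n + δ)·k.
Rearranging, k^(1−α) = s / (n + δ).
k^0.72 = 0.34 / (0.035 + 0.040) = 0.34 / 0.075 = 4.5333
k* = 4.5333^(1/0.72) ≈ 8.1599

k* ≈ 8.160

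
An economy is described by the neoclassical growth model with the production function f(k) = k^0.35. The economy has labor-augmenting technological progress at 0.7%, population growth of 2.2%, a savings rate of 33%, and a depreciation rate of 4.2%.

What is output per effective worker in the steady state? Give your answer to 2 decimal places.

y* = 2.29

In steady state, investment equals break-even investment: s·k^α = (n + g + δ)·k.
Dividing both sides by k: k^(1−α) = s / (n + g + δ).
k^0.65 = 0.33 / (0.022 + 0.007 + 0.042) = 0.33 / 0.071 = 4.6479
k* = 4.6479^(1/0.65) ≈ 10.6304
y* = (k*)^α = 10.6304^0.35 ≈ 2.2871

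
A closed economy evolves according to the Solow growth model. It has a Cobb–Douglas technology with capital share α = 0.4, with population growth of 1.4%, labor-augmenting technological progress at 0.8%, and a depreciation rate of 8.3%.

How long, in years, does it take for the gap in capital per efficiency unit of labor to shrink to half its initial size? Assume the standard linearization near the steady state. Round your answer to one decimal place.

Near the steady state the convergence rate is λ = (1 − α)(n + g + δ).
λ = (1 − 0.4) × 0.105 = 0.6 × 0.105 = 0.0630
Half-life = ln 2 / λ = 0.6931 / 0.0630 ≈ 11.00 years

half-life ≈ 11.0 years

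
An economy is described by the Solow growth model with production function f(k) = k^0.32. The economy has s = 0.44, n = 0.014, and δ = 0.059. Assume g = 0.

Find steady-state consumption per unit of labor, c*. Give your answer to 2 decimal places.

c* ≈ 1.30

At the steady state, Δk = 0, so s·k^α = (n + δ)·k.
Rearranging, k^(1−α) = s / (n + δ).
k^0.68 = 0.44 / (0.014 + 0.059) = 0.44 / 0.073 = 6.0274
k* = 6.0274^(1/0.68) ≈ 14.0362
y* = (k*)^α = 14.0362^0.32 ≈ 2.3287
c* = (1 − s)·y* = (1 − 0.44) × 2.3287 ≈ 1.3041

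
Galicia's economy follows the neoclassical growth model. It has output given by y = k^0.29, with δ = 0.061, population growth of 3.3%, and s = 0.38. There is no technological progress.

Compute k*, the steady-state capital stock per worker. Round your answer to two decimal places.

In steady state, investment equals break-even investment: s·k^α = (n + δ)·k.
Dividing both sides by k: k^(1−α) = s / (n + δ).
k^0.71 = 0.38 / (0.033 + 0.061) = 0.38 / 0.094 = 4.0426
k* = 4.0426^(1/0.71) ≈ 7.1524

k* = 7.15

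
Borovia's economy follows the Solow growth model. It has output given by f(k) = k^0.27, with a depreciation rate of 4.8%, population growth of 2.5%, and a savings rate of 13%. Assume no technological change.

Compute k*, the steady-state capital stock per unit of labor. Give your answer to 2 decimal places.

At the steady state, Δk = 0, so s·k^α = (n + δ)·k.
Dividing both sides by k: k^(1−α) = s / (n + δ).
k^0.73 = 0.13 / (0.025 + 0.048) = 0.13 / 0.073 = 1.7808
k* = 1.7808^(1/0.73) ≈ 2.2045

k* ≈ 2.20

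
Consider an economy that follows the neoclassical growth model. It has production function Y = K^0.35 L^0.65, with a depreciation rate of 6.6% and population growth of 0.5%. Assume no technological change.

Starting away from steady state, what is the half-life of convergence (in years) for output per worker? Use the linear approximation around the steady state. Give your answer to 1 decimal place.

Near the steady state the convergence rate is λ = (1 − α)(n + δ).
λ = (1 − 0.35) × 0.071 = 0.65 × 0.071 = 0.04615
Half-life = ln 2 / λ = 0.6931 / 0.04615 ≈ 15.02 years

t_½ ≈ 15.0 years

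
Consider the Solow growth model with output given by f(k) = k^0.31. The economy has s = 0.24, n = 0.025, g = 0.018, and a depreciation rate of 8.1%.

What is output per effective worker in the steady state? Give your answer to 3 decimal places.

Steady state requires s·f(k) = (n + g + δ)·k, i.e. s·k^α = (n + g + δ)·k.
Dividing both sides by k: k^(1−α) = s / (n + g + δ).
k^0.69 = 0.24 / (0.025 + 0.018 + 0.081) = 0.24 / 0.124 = 1.9355
k* = 1.9355^(1/0.69) ≈ 2.6040
y* = (k*)^α = 2.6040^0.31 ≈ 1.3454

y* ≈ 1.345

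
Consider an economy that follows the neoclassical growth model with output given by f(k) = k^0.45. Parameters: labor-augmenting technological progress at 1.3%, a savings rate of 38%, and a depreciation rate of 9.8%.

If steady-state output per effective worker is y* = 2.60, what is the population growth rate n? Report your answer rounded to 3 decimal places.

n ≈ 0.007

Steady state requires s·f(k) = (n + g + δ)·k, i.e. s·k^α = (n + g + δ)·k.
Since y* = [s/(n + g + δ)]^(α/(1−α)), we have s/(n + g + δ) = (y*)^((1−α)/α) = 2.60^1.2222 = 3.2150.
Therefore n + g + δ = s / 3.2150 = 0.38 / 3.2150 = 0.1182, so n = 0.1182 − 0.111 = 0.0072.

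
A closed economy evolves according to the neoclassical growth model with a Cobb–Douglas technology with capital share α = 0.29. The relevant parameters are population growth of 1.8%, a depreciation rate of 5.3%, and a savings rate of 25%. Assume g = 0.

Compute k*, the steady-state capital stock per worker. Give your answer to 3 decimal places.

In steady state, investment equals break-even investment: s·k^α = (n + δ)·k.
Dividing both sides by k: k^(1−α) = s / (n + δ).
k^0.71 = 0.25 / (0.018 + 0.053) = 0.25 / 0.071 = 3.5211
k* = 3.5211^(1/0.71) ≈ 5.8880

k* ≈ 5.888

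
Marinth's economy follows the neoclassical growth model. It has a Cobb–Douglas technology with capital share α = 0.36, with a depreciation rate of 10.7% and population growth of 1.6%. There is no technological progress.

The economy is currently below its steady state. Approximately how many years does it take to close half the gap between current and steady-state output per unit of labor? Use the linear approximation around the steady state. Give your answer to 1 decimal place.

about 8.8 years

Near the steady state the convergence rate is λ = (1 − α)(n + δ).
λ = (1 − 0.36) × 0.123 = 0.64 × 0.123 = 0.07872
Half-life = ln 2 / λ = 0.6931 / 0.07872 ≈ 8.80 years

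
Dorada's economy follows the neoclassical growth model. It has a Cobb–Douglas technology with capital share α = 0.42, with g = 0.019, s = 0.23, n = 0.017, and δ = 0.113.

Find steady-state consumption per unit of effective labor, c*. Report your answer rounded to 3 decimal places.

At the steady state, Δk = 0, so s·k^α = (n + g + δ)·k.
Dividing both sides by k: k^(1−α) = s / (n + g + δ).
k^0.58 = 0.23 / (0.017 + 0.019 + 0.113) = 0.23 / 0.149 = 1.5436
k* = 1.5436^(1/0.58) ≈ 2.1138
y* = (k*)^α = 2.1138^0.42 ≈ 1.3694
c* = (1 − s)·y* = (1 − 0.23) × 1.3694 ≈ 1.0544

c* ≈ 1.054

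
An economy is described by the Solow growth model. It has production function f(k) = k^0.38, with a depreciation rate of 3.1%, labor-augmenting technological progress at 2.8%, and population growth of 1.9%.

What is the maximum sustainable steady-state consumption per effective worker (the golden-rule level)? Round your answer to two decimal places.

At the golden rule, f'(k) = n + g + δ, so α·k^(α−1) = n + g + δ and k_gold = (α/(n + g + δ))^(1/(1−α)).
k_gold = (0.38/0.078)^(1/0.62) = 4.8718^1.6129 ≈ 12.8580
c_gold = f(k_gold) − (n + g + δ)·k_gold = 2.6393 − 0.078×12.8580 ≈ 1.6364

c_gold ≈ 1.64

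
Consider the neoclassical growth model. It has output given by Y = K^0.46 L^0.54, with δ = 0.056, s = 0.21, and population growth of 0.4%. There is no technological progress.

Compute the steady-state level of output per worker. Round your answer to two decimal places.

At the steady state, Δk = 0, so s·k^α = (n + δ)·k.
Rearranging, k^(1−α) = s / (n + δ).
k^0.54 = 0.21 / (0.004 + 0.056) = 0.21 / 0.060 = 3.5000
k* = 3.5000^(1/0.54) ≈ 10.1750
y* = (k*)^α = 10.1750^0.46 ≈ 2.9071

y* = 2.91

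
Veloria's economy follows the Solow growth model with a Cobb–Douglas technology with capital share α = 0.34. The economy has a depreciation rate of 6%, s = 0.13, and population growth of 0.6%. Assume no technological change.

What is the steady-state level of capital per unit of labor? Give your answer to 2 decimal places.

k* = 2.79

In steady state, investment equals break-even investment: s·k^α = (n + δ)·k.
Dividing both sides by k: k^(1−α) = s / (n + δ).
k^0.66 = 0.13 / (0.006 + 0.060) = 0.13 / 0.066 = 1.9697
k* = 1.9697^(1/0.66) ≈ 2.7929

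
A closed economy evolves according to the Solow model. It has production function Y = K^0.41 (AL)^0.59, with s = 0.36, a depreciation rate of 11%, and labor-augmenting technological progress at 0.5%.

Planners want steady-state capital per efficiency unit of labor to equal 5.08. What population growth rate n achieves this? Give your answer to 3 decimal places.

n ≈ 0.023

Steady state requires s·f(k) = (n + g + δ)·k, i.e. s·k^α = (n + g + δ)·k.
So s / (n + g + δ) = (k*)^(1−α) = 5.08^0.59 = 2.6089.
Therefore n + g + δ = s / 2.6089 = 0.36 / 2.6089 = 0.1380, so n = 0.1380 − 0.115 = 0.0230.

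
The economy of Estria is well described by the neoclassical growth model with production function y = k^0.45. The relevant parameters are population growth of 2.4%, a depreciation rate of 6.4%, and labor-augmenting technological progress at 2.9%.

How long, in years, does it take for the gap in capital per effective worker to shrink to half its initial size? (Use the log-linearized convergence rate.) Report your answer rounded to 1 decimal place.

about 10.8 years

Near the steady state the convergence rate is λ = (1 − α)(n + g + δ).
λ = (1 − 0.45) × 0.117 = 0.55 × 0.117 = 0.06435
Half-life = ln 2 / λ = 0.6931 / 0.06435 ≈ 10.77 years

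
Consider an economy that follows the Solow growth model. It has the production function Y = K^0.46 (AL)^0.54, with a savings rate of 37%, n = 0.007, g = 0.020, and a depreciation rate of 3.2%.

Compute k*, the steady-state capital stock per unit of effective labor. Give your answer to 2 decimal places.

k* = 29.96

Steady state requires s·f(k) = (n + g + δ)·k, i.e. s·k^α = (n + g + δ)·k.
Rearranging, k^(1−α) = s / (n + g + δ).
k^0.54 = 0.37 / (0.007 + 0.020 + 0.032) = 0.37 / 0.059 = 6.2712
k* = 6.2712^(1/0.54) ≈ 29.9623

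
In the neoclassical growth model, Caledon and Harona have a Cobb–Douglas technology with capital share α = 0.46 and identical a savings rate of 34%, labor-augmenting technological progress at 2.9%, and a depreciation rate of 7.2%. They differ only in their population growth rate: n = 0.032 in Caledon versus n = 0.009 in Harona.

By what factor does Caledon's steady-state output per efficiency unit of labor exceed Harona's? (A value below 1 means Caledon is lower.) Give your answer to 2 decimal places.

y*_C / y*_H ≈ 0.85

Steady-state y* = [s/(n + g + δ)]^(α/(1−α)), so the ratio is [ (s_C/(n + g + δ)_C) / (s_H/(n + g + δ)_H) ]^0.8519.
s_C/(n + g + δ)_C = 0.34/0.133 = 2.5564; s_H/(n + g + δ)_H = 0.34/0.110 = 3.0909.
Ratio = (2.5564/3.0909)^0.8519 = 0.8271^0.8519 ≈ 0.8507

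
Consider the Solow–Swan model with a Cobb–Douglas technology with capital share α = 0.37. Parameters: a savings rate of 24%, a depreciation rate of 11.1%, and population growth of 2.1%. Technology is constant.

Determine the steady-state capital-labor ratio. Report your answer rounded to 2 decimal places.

k* ≈ 2.58

At the steady state, Δk = 0, so s·k^α = (n + δ)·k.
Dividing both sides by k: k^(1−α) = s / (n + δ).
k^0.63 = 0.24 / (0.021 + 0.111) = 0.24 / 0.132 = 1.8182
k* = 1.8182^(1/0.63) ≈ 2.5830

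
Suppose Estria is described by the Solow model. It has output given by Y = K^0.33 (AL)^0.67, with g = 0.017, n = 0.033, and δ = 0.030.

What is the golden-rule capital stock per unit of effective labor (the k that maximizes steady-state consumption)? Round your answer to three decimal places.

k_gold ≈ 8.290

The golden rule sets f'(k) = n + g + δ, i.e. α·k^(α−1) = n + g + δ.
So k^(1−α) = α / (n + g + δ) = 0.33 / 0.080 = 4.1250.
k_gold = 4.1250^(1/0.67) ≈ 8.2898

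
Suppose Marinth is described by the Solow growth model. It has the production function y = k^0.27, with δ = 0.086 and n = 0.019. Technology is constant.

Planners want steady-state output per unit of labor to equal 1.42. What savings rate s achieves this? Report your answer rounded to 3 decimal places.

s ≈ 0.271

Steady state requires s·f(k) = (n + δ)·k, i.e. s·k^α = (n + δ)·k.
Since y* = [s/(n + δ)]^(α/(1−α)), we have s/(n + δ) = (y*)^((1−α)/α) = 1.42^2.7037 = 2.5807.
Therefore s = 2.5807 × (n + δ) = 2.5807 × 0.105 = 0.2710.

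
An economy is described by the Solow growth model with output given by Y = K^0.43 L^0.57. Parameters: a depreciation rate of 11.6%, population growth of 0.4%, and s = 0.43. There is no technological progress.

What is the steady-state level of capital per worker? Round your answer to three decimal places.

k* = 9.385

At the steady state, Δk = 0, so s·k^α = (n + δ)·k.
Dividing both sides by k: k^(1−α) = s / (n + δ).
k^0.57 = 0.43 / (0.004 + 0.116) = 0.43 / 0.120 = 3.5833
k* = 3.5833^(1/0.57) ≈ 9.3848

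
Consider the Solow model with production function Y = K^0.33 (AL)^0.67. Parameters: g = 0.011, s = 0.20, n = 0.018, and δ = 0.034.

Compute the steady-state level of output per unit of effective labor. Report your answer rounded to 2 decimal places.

y* ≈ 1.77

At the steady state, Δk = 0, so s·k^α = (n + g + δ)·k.
Dividing both sides by k: k^(1−α) = s / (n + g + δ).
k^0.67 = 0.20 / (0.018 + 0.011 + 0.034) = 0.20 / 0.063 = 3.1746
k* = 3.1746^(1/0.67) ≈ 5.6078
y* = (k*)^α = 5.6078^0.33 ≈ 1.7665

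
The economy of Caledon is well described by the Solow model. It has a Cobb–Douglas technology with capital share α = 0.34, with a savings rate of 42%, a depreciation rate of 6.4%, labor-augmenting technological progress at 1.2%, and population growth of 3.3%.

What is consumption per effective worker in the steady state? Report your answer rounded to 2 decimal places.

c* ≈ 1.16

Steady state requires s·f(k) = (n + g + δ)·k, i.e. s·k^α = (n + g + δ)·k.
Dividing both sides by k: k^(1−α) = s / (n + g + δ).
k^0.66 = 0.42 / (0.033 + 0.012 + 0.064) = 0.42 / 0.109 = 3.8532
k* = 3.8532^(1/0.66) ≈ 7.7198
y* = (k*)^α = 7.7198^0.34 ≈ 2.0035
c* = (1 − s)·y* = (1 − 0.42) × 2.0035 ≈ 1.1620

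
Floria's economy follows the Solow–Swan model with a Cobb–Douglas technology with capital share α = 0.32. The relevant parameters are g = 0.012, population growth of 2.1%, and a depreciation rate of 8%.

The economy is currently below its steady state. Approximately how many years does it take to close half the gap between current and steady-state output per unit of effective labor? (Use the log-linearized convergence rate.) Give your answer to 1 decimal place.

half-life ≈ 9.0 years

Near the steady state the convergence rate is λ = (1 − α)(n + g + δ).
λ = (1 − 0.32) × 0.113 = 0.68 × 0.113 = 0.07684
Half-life = ln 2 / λ = 0.6931 / 0.07684 ≈ 9.02 years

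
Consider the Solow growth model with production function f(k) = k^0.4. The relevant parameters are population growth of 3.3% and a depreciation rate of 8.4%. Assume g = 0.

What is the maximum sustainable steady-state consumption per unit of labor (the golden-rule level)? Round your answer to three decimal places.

c_gold ≈ 1.362

At the golden rule, f'(k) = n + δ, so α·k^(α−1) = n + δ and k_gold = (α/(n + δ))^(1/(1−α)).
k_gold = (0.4/0.117)^(1/0.6) = 3.4188^1.6667 ≈ 7.7590
c_gold = f(k_gold) − (n + δ)·k_gold = 2.2695 − 0.117×7.7590 ≈ 1.3617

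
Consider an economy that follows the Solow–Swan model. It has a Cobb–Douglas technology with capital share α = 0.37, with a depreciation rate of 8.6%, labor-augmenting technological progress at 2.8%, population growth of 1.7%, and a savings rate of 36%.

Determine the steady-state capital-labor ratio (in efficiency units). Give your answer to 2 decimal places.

k* ≈ 4.98

In steady state, investment equals break-even investment: s·k^α = (n + g + δ)·k.
Rearranging, k^(1−α) = s / (n + g + δ).
k^0.63 = 0.36 / (0.017 + 0.028 + 0.086) = 0.36 / 0.131 = 2.7481
k* = 2.7481^(1/0.63) ≈ 4.9760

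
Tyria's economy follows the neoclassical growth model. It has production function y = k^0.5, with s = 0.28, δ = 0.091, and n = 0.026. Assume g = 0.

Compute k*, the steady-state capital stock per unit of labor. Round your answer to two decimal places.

k* = 5.73

In steady state, investment equals break-even investment: s·k^α = (n + δ)·k.
Rearranging, k^(1−α) = s / (n + δ).
k^0.5 = 0.28 / (0.026 + 0.091) = 0.28 / 0.117 = 2.3932
k* = 2.3932^(1/0.5) ≈ 5.7274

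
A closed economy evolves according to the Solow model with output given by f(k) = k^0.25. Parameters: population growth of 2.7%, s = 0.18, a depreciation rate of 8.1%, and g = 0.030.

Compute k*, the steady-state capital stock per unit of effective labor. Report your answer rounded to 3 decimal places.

Steady state requires s·f(k) = (n + g + δ)·k, i.e. s·k^α = (n + g + δ)·k.
Dividing both sides by k: k^(1−α) = s / (n + g + δ).
k^0.75 = 0.18 / (0.027 + 0.030 + 0.081) = 0.18 / 0.138 = 1.3043
k* = 1.3043^(1/0.75) ≈ 1.4251

k* ≈ 1.425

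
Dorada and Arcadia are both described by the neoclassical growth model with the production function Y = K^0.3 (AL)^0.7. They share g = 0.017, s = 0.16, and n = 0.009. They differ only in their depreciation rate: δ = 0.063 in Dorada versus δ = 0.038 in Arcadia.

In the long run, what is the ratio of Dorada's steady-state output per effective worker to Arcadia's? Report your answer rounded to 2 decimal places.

Steady-state y* = [s/(n + g + δ)]^(α/(1−α)), so the ratio is [ (s_D/(n + g + δ)_D) / (s_A/(n + g + δ)_A) ]^0.4286.
s_D/(n + g + δ)_D = 0.16/0.089 = 1.7978; s_A/(n + g + δ)_A = 0.16/0.064 = 2.5000.
Ratio = (1.7978/2.5000)^0.4286 = 0.7191^0.4286 ≈ 0.8682

y*_D / y*_A ≈ 0.87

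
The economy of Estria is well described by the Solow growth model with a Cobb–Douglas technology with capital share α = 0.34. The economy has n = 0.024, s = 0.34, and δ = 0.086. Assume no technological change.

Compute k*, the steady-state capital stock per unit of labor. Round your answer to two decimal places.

k* = 5.53

In steady state, investment equals break-even investment: s·k^α = (n + δ)·k.
Dividing both sides by k: k^(1−α) = s / (n + δ).
k^0.66 = 0.34 / (0.024 + 0.086) = 0.34 / 0.110 = 3.0909
k* = 3.0909^(1/0.66) ≈ 5.5278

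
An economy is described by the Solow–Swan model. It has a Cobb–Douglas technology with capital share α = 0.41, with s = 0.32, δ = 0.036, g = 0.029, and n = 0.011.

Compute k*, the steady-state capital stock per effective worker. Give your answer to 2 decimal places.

At the steady state, Δk = 0, so s·k^α = (n + g + δ)·k.
Dividing both sides by k: k^(1−α) = s / (n + g + δ).
k^0.59 = 0.32 / (0.011 + 0.029 + 0.036) = 0.32 / 0.076 = 4.2105
k* = 4.2105^(1/0.59) ≈ 11.4339

k* = 11.43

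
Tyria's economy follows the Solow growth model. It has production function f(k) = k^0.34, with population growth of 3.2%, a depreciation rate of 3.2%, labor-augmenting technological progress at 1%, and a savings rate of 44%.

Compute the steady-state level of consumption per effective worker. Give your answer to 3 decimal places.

In steady state, investment equals break-even investment: s·k^α = (n + g + δ)·k.
Rearranging, k^(1−α) = s / (n + g + δ).
k^0.66 = 0.44 / (0.032 + 0.010 + 0.032) = 0.44 / 0.074 = 5.9459
k* = 5.9459^(1/0.66) ≈ 14.8956
y* = (k*)^α = 14.8956^0.34 ≈ 2.5052
c* = (1 − s)·y* = (1 − 0.44) × 2.5052 ≈ 1.4029

c* = 1.403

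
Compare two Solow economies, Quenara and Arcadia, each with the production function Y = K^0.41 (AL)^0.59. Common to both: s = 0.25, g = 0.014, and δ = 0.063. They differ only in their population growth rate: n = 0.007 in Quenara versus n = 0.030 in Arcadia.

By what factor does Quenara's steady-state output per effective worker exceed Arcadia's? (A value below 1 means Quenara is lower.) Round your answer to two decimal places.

Steady-state y* = [s/(n + g + δ)]^(α/(1−α)), so the ratio is [ (s_Q/(n + g + δ)_Q) / (s_A/(n + g + δ)_A) ]^0.6949.
s_Q/(n + g + δ)_Q = 0.25/0.084 = 2.9762; s_A/(n + g + δ)_A = 0.25/0.107 = 2.3364.
Ratio = (2.9762/2.3364)^0.6949 = 1.2738^0.6949 ≈ 1.1831

y*_Q / y*_A ≈ 1.18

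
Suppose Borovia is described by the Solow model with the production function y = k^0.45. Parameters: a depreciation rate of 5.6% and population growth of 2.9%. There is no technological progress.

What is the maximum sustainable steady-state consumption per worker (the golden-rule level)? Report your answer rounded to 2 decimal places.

At the golden rule, f'(k) = n + δ, so α·k^(α−1) = n + δ and k_gold = (α/(n + δ))^(1/(1−α)).
k_gold = (0.45/0.085)^(1/0.55) = 5.2941^1.8182 ≈ 20.7014
c_gold = f(k_gold) − (n + δ)·k_gold = 3.9102 − 0.085×20.7014 ≈ 2.1506

c_gold ≈ 2.15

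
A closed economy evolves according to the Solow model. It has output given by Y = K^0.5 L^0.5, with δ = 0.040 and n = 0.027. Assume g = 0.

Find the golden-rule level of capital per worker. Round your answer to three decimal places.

k_gold ≈ 55.692

The golden rule sets f'(k) = n + δ, i.e. α·k^(α−1) = n + δ.
So k^(1−α) = α / (n + δ) = 0.5 / 0.067 = 7.4627.
k_gold = 7.4627^(1/0.5) ≈ 55.6919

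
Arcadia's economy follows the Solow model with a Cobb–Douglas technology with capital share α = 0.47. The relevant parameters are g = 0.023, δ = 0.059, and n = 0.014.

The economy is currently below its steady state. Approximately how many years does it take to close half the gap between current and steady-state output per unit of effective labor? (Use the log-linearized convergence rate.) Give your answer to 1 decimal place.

half-life ≈ 13.6 years

Near the steady state the convergence rate is λ = (1 − α)(n + g + δ).
λ = (1 − 0.47) × 0.096 = 0.53 × 0.096 = 0.05088
Half-life = ln 2 / λ = 0.6931 / 0.05088 ≈ 13.62 years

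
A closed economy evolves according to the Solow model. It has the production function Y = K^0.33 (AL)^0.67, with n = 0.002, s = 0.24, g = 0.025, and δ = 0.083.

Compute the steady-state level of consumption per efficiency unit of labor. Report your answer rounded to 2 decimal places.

Steady state requires s·f(k) = (n + g + δ)·k, i.e. s·k^α = (n + g + δ)·k.
Dividing both sides by k: k^(1−α) = s / (n + g + δ).
k^0.67 = 0.24 / (0.002 + 0.025 + 0.083) = 0.24 / 0.110 = 2.1818
k* = 2.1818^(1/0.67) ≈ 3.2040
y* = (k*)^α = 3.2040^0.33 ≈ 1.4685
c* = (1 − s)·y* = (1 − 0.24) × 1.4685 ≈ 1.1161

c* ≈ 1.12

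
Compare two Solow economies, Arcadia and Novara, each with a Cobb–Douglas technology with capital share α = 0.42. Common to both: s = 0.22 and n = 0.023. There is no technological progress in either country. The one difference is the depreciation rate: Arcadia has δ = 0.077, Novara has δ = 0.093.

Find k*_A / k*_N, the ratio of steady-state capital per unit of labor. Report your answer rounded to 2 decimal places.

ratio ≈ 1.29

Steady-state k* = [s/(n + δ)]^(1/(1−α)), so the ratio is [ (s_A/(n + δ)_A) / (s_N/(n + δ)_N) ]^1.7241.
s_A/(n + δ)_A = 0.22/0.100 = 2.2000; s_N/(n + δ)_N = 0.22/0.116 = 1.8966.
Ratio = (2.2000/1.8966)^1.7241 = 1.1600^1.7241 ≈ 1.2916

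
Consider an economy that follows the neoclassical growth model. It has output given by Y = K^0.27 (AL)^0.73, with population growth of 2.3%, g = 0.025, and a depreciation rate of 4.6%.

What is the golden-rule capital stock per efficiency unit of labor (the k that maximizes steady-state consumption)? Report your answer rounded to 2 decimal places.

The golden rule sets f'(k) = n + g + δ, i.e. α·k^(α−1) = n + g + δ.
So k^(1−α) = α / (n + g + δ) = 0.27 / 0.094 = 2.8723.
k_gold = 2.8723^(1/0.73) ≈ 4.2434

k_gold ≈ 4.24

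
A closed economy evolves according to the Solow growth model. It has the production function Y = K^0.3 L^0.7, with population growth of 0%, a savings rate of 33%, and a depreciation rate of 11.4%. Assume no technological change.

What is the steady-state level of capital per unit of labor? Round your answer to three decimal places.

In steady state, investment equals break-even investment: s·k^α = (n + δ)·k.
Rearranging, k^(1−α) = s / (n + δ).
k^0.7 = 0.33 / (0.000 + 0.114) = 0.33 / 0.114 = 2.8947
k* = 2.8947^(1/0.7) ≈ 4.5649

k* = 4.565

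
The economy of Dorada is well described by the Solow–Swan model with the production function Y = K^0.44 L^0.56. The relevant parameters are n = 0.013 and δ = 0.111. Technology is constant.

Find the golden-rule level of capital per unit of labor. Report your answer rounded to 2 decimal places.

The golden rule sets f'(k) = n + δ, i.e. α·k^(α−1) = n + δ.
So k^(1−α) = α / (n + δ) = 0.44 / 0.124 = 3.5484.
k_gold = 3.5484^(1/0.56) ≈ 9.5984

k_gold ≈ 9.60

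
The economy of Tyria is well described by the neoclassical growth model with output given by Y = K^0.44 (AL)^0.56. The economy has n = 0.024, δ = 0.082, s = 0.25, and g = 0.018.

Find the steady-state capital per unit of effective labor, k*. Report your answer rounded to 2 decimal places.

In steady state, investment equals break-even investment: s·k^α = (n + g + δ)·k.
Dividing both sides by k: k^(1−α) = s / (n + g + δ).
k^0.56 = 0.25 / (0.024 + 0.018 + 0.082) = 0.25 / 0.124 = 2.0161
k* = 2.0161^(1/0.56) ≈ 3.4976

k* = 3.50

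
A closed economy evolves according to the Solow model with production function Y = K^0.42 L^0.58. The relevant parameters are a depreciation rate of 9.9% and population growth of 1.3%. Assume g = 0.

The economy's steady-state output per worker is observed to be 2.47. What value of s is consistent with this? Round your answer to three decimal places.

s ≈ 0.390

In steady state, investment equals break-even investment: s·k^α = (n + δ)·k.
Since y* = [s/(n + δ)]^(α/(1−α)), we have s/(n + δ) = (y*)^((1−α)/α) = 2.47^1.381 = 3.4859.
Therefore s = 3.4859 × (n + δ) = 3.4859 × 0.112 = 0.3904.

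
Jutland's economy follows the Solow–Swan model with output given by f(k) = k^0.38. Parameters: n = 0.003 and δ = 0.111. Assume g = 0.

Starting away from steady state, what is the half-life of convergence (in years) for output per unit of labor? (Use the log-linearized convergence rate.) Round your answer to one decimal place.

Near the steady state the convergence rate is λ = (1 − α)(n + δ).
λ = (1 − 0.38) × 0.114 = 0.62 × 0.114 = 0.07068
Half-life = ln 2 / λ = 0.6931 / 0.07068 ≈ 9.81 years

t_½ ≈ 9.8 years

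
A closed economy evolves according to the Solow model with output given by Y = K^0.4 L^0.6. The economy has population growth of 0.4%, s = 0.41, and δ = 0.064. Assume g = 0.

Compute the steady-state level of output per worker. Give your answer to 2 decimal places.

In steady state, investment equals break-even investment: s·k^α = (n + δ)·k.
Dividing both sides by k: k^(1−α) = s / (n + δ).
k^0.6 = 0.41 / (0.004 + 0.064) = 0.41 / 0.068 = 6.0294
k* = 6.0294^(1/0.6) ≈ 19.9736
y* = (k*)^α = 19.9736^0.4 ≈ 3.3127

y* ≈ 3.31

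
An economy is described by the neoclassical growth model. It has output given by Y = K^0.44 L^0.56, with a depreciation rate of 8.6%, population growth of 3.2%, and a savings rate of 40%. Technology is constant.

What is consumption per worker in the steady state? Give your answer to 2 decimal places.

Steady state requires s·f(k) = (n + δ)·k, i.e. s·k^α = (n + δ)·k.
Dividing both sides by k: k^(1−α) = s / (n + δ).
k^0.56 = 0.40 / (0.032 + 0.086) = 0.40 / 0.118 = 3.3898
k* = 3.3898^(1/0.56) ≈ 8.8458
y* = (k*)^α = 8.8458^0.44 ≈ 2.6095
c* = (1 − s)·y* = (1 − 0.40) × 2.6095 ≈ 1.5657

c* ≈ 1.57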